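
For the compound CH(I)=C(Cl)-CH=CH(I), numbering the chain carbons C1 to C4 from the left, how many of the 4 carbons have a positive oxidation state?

1

Tallying each carbon's bonds:
C1: 2C, 1H, 1I → 0 − 1 + 1 = 0
C2: 3C, 1Cl → 0 + 1 = +1
C3: 3C, 1H → 0 − 1 = -1
C4: 2C, 1H, 1I → 0 − 1 + 1 = 0
1 carbon (C2) meets the condition.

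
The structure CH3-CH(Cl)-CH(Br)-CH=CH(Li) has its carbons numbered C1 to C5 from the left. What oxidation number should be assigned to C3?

Count +1 for every bond to an atom more electronegative than carbon and −1 for every bond to one less electronegative; C–C bonds are 0.
C3 has one bond to C (0), one bond to C (0), one bond to Br (+1), one bond to H (-1).
Oxidation state = 0 + 0 + 1 − 1 = 0.

0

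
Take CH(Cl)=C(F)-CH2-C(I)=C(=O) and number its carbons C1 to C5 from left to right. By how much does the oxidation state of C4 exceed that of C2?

C4: 3C, 1I → 0 + 1 = +1
C2: 3C, 1F → 0 + 1 = +1
Difference: +1 − (+1) = 0.

0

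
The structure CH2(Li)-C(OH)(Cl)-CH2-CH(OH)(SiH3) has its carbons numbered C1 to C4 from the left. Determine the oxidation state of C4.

C4 has one bond to C (0), one bond to H (-1), one bond to O (+1), one bond to Si (-1).
Oxidation state = 0 − 1 + 1 − 1 = -1.

-1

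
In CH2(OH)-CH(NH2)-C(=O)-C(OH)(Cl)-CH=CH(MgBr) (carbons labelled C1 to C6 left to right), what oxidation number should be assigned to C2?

0

C2 has one bond to C (0), one bond to C (0), one bond to H (-1), one bond to N (+1).
Oxidation state = 0 + 0 − 1 + 1 = 0.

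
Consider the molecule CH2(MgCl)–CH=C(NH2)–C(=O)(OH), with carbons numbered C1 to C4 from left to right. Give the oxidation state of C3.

Each bond to a more electronegative atom (O, N, halogen) counts +1, each bond to a less electronegative atom (H, metal, B, Si) counts −1, and each C–C bond counts 0.
C3 has a double bond to C (2×0 = 0), one bond to C (0), one bond to N (+1).
Oxidation state = 0 + 0 + 1 = +1.

+1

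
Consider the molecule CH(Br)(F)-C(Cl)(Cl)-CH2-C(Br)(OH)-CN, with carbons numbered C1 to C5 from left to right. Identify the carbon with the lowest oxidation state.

C3

Assign +1 per bond to O/N/halogen, −1 per bond to H or an electropositive element, and 0 per bond to carbon. Tallying each carbon:
C1: 1C, 1H, 1F, 1Br → 0 − 1 + 1 + 1 = +1
C2: 2C, 2Cl → 0 + 2 = +2
C3: 2C, 2H → 0 − 2 = -2
C4: 2C, 1O, 1Br → 0 + 1 + 1 = +2
C5: 1C, 3N → 0 + 3 = +3
The most reduced carbon is C3 at -2.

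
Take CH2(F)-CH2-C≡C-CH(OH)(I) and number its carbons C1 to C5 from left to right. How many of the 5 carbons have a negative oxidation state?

Count +1 for every bond to an atom more electronegative than carbon and −1 for every bond to one less electronegative; C–C bonds are 0. Tallying each carbon:
C1: 1C, 2H, 1F → 0 − 2 + 1 = -1
C2: 2C, 2H → 0 − 2 = -2
C3: 4C → 0 = 0
C4: 4C → 0 = 0
C5: 1C, 1H, 1O, 1I → 0 − 1 + 1 + 1 = +1
2 carbons (C1, C2) meet the condition.

2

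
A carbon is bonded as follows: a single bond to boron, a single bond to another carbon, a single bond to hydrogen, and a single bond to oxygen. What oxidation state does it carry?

-1

Each bond to a more electronegative atom (O, N, halogen) counts +1, each bond to a less electronegative atom (H, metal, B, Si) counts −1, and each C–C bond counts 0.
The carbon has one bond to C (0), one bond to O (+1), one bond to H (-1), one bond to B (-1).
Oxidation state = 0 + 1 − 1 − 1 = -1.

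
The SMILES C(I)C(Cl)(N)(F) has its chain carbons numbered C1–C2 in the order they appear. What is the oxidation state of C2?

+3

Bonds to more-electronegative neighbours contribute +1 each, bonds to H or metals contribute −1 each, and C–C bonds contribute 0.
C2 has one bond to C (0), one bond to Cl (+1), one bond to N (+1), one bond to F (+1).
Oxidation state = 0 + 1 + 1 + 1 = +3.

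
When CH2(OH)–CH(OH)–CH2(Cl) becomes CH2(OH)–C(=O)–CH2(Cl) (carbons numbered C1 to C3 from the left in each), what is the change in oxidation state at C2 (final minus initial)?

+2

Before: C2 has 2 bonds to C, 1 bond to H, 1 bond to O → oxidation state 0.
After: C2 has 2 bonds to C, 2 bonds to O → oxidation state +2.
Δ = +2 − (0) = +2, so this is an oxidation at C2.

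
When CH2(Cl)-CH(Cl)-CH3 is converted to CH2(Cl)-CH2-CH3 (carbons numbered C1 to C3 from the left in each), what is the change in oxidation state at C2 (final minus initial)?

Before: C2 has 2 bonds to C, 1 bond to H, 1 bond to Cl → oxidation state 0.
After: C2 has 2 bonds to C, 2 bonds to H → oxidation state -2.
Δ = -2 − (0) = -2, so this is a reduction at C2.

-2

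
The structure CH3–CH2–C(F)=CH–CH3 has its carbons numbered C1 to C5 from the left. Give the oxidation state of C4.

Count +1 for every bond to an atom more electronegative than carbon and −1 for every bond to one less electronegative; C–C bonds are 0.
C4 has a double bond to C (2×0 = 0), one bond to C (0), one bond to H (-1).
Oxidation state = 0 + 0 − 1 = -1.

-1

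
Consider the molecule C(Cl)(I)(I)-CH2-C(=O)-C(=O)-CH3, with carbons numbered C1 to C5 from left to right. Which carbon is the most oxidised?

Tallying each carbon's bonds:
C1: 1C, 1Cl, 2I → 0 + 1 + 2 = +3
C2: 2C, 2H → 0 − 2 = -2
C3: 2C, 2O → 0 + 2 = +2
C4: 2C, 2O → 0 + 2 = +2
C5: 1C, 3H → 0 − 3 = -3
The most oxidised carbon is C1 at +3.

C1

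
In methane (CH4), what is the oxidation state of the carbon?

-4

The carbon has one bond to H (-1), one bond to H (-1), one bond to H (-1), one bond to H (-1).
Oxidation state = -1 − 1 − 1 − 1 = -4.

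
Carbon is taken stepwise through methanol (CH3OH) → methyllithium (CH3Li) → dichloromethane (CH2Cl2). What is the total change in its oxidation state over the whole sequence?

Carbon oxidation states along the series — methanol: -2, methyllithium: -4, dichloromethane: 0.
Net change = 0 − (-2) = +2.

+2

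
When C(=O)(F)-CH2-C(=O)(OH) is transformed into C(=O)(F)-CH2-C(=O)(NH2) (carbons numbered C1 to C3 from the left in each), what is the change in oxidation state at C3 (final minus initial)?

Before: C3 has 1 bond to C, 3 bonds to O → oxidation state +3.
After: C3 has 1 bond to C, 2 bonds to O, 1 bond to N → oxidation state +3.
Δ = +3 − (+3) = 0, so no net redox change at C3.

0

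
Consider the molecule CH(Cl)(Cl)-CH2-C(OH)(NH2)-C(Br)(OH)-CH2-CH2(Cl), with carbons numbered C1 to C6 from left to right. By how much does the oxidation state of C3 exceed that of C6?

C3: 2C, 1O, 1N → 0 + 1 + 1 = +2
C6: 1C, 2H, 1Cl → 0 − 2 + 1 = -1
Difference: +2 − (-1) = +3.

+3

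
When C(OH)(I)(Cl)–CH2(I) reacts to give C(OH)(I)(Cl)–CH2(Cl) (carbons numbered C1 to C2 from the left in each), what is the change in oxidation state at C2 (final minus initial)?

Before: C2 has 1 bond to C, 2 bonds to H, 1 bond to I → oxidation state -1.
After: C2 has 1 bond to C, 2 bonds to H, 1 bond to Cl → oxidation state -1.
Δ = -1 − (-1) = 0, so no net redox change at C2.

0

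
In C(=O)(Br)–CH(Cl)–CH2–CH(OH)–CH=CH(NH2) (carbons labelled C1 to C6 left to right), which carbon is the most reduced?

C3

Tallying each carbon's bonds:
C1: 1C, 2O, 1Br → 0 + 2 + 1 = +3
C2: 2C, 1H, 1Cl → 0 − 1 + 1 = 0
C3: 2C, 2H → 0 − 2 = -2
C4: 2C, 1H, 1O → 0 − 1 + 1 = 0
C5: 3C, 1H → 0 − 1 = -1
C6: 2C, 1H, 1N → 0 − 1 + 1 = 0
The most reduced carbon is C3 at -2.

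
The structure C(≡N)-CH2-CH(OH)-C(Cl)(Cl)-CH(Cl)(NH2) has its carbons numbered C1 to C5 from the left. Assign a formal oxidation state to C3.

C3 has one bond to C (0), one bond to C (0), one bond to O (+1), one bond to H (-1).
Oxidation state = 0 + 0 + 1 − 1 = 0.

0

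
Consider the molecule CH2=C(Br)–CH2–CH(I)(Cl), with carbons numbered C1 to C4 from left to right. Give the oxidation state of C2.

C2 has a double bond to C (2×0 = 0), one bond to C (0), one bond to Br (+1).
Oxidation state = 0 + 0 + 1 = +1.

+1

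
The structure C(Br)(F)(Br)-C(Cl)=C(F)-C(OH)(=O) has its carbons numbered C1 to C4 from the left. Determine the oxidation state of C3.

+1

Assign +1 per bond to O/N/halogen, −1 per bond to H or an electropositive element, and 0 per bond to carbon.
C3 has a double bond to C (2×0 = 0), one bond to C (0), one bond to F (+1).
Oxidation state = 0 + 0 + 1 = +1.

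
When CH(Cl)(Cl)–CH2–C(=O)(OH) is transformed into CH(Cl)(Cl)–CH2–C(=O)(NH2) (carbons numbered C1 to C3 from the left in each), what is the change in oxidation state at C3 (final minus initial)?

0

Before: C3 has 1 bond to C, 3 bonds to O → oxidation state +3.
After: C3 has 1 bond to C, 2 bonds to O, 1 bond to N → oxidation state +3.
Δ = +3 − (+3) = 0, so no net redox change at C3.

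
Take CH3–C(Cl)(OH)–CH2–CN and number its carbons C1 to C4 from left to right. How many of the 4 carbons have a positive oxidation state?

Bonds to more-electronegative neighbours contribute +1 each, bonds to H or metals contribute −1 each, and C–C bonds contribute 0. Tallying each carbon:
C1: 1C, 3H → 0 − 3 = -3
C2: 2C, 1O, 1Cl → 0 + 1 + 1 = +2
C3: 2C, 2H → 0 − 2 = -2
C4: 1C, 3N → 0 + 3 = +3
2 carbons (C2, C4) meet the condition.

2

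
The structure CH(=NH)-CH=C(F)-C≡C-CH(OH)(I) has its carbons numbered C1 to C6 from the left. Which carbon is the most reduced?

Count +1 for every bond to an atom more electronegative than carbon and −1 for every bond to one less electronegative; C–C bonds are 0. Tallying each carbon:
C1: 1C, 1H, 2N → 0 − 1 + 2 = +1
C2: 3C, 1H → 0 − 1 = -1
C3: 3C, 1F → 0 + 1 = +1
C4: 4C → 0 = 0
C5: 4C → 0 = 0
C6: 1C, 1H, 1O, 1I → 0 − 1 + 1 + 1 = +1
The most reduced carbon is C2 at -1.

C2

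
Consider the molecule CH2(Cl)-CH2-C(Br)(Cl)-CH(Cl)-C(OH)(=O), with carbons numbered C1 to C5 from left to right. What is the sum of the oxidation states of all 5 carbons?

Tallying each carbon's bonds:
C1: 1C, 2H, 1Cl → 0 − 2 + 1 = -1
C2: 2C, 2H → 0 − 2 = -2
C3: 2C, 1Cl, 1Br → 0 + 1 + 1 = +2
C4: 2C, 1H, 1Cl → 0 − 1 + 1 = 0
C5: 1C, 3O → 0 + 3 = +3
Sum = -1 − 2 + 2 + 0 + 3 = +2.

+2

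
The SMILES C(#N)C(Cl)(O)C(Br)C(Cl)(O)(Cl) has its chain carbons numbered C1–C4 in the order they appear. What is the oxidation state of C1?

C1 has one bond to C (0), a triple bond to N (3×+1 = +3).
Oxidation state = 0 + 3 = +3.

+3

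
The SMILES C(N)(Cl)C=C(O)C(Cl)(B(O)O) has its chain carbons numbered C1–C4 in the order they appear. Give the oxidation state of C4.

Assign +1 per bond to O/N/halogen, −1 per bond to H or an electropositive element, and 0 per bond to carbon.
C4 has one bond to C (0), one bond to H (-1), one bond to Cl (+1), one bond to B (-1).
Oxidation state = 0 − 1 + 1 − 1 = -1.

-1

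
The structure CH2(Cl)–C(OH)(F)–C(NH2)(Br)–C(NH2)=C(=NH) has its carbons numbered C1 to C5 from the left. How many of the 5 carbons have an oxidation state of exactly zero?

Count +1 for every bond to an atom more electronegative than carbon and −1 for every bond to one less electronegative; C–C bonds are 0. Tallying each carbon:
C1: 1C, 2H, 1Cl → 0 − 2 + 1 = -1
C2: 2C, 1O, 1F → 0 + 1 + 1 = +2
C3: 2C, 1N, 1Br → 0 + 1 + 1 = +2
C4: 3C, 1N → 0 + 1 = +1
C5: 2C, 2N → 0 + 2 = +2
0 carbons meet the condition.

0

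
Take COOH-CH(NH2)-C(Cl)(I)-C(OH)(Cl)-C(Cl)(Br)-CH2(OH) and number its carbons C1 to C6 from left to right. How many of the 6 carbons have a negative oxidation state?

Tallying each carbon's bonds:
C1: 1C, 3O → 0 + 3 = +3
C2: 2C, 1H, 1N → 0 − 1 + 1 = 0
C3: 2C, 1Cl, 1I → 0 + 1 + 1 = +2
C4: 2C, 1O, 1Cl → 0 + 1 + 1 = +2
C5: 2C, 1Cl, 1Br → 0 + 1 + 1 = +2
C6: 1C, 2H, 1O → 0 − 2 + 1 = -1
1 carbon (C6) meets the condition.

1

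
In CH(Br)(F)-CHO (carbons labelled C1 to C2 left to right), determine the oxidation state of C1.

+1

Assign +1 per bond to O/N/halogen, −1 per bond to H or an electropositive element, and 0 per bond to carbon.
C1 has one bond to C (0), one bond to H (-1), one bond to Br (+1), one bond to F (+1).
Oxidation state = 0 − 1 + 1 + 1 = +1.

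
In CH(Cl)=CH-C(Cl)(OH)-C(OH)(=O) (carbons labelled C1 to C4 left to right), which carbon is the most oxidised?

C4

Tallying each carbon's bonds:
C1: 2C, 1H, 1Cl → 0 − 1 + 1 = 0
C2: 3C, 1H → 0 − 1 = -1
C3: 2C, 1O, 1Cl → 0 + 1 + 1 = +2
C4: 1C, 3O → 0 + 3 = +3
The most oxidised carbon is C4 at +3.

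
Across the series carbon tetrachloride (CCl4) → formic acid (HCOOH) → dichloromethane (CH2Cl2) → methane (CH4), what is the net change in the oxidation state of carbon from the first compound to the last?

Carbon oxidation states along the series — carbon tetrachloride: +4, formic acid: +2, dichloromethane: 0, methane: -4.
Net change = -4 − (+4) = -8.

-8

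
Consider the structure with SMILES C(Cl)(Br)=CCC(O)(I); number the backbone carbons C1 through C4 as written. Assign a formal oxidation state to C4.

C4 has one bond to C (0), one bond to H (-1), one bond to O (+1), one bond to I (+1).
Oxidation state = 0 − 1 + 1 + 1 = +1.

+1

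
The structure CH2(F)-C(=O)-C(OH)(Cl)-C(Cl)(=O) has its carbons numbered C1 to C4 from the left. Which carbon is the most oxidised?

Assign +1 per bond to O/N/halogen, −1 per bond to H or an electropositive element, and 0 per bond to carbon. Tallying each carbon:
C1: 1C, 2H, 1F → 0 − 2 + 1 = -1
C2: 2C, 2O → 0 + 2 = +2
C3: 2C, 1O, 1Cl → 0 + 1 + 1 = +2
C4: 1C, 2O, 1Cl → 0 + 2 + 1 = +3
The most oxidised carbon is C4 at +3.

C4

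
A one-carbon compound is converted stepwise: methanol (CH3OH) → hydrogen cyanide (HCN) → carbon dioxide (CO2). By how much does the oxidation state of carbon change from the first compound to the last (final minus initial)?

Carbon oxidation states along the series — methanol: -2, hydrogen cyanide: +2, carbon dioxide: +4.
Net change = +4 − (-2) = +6.

+6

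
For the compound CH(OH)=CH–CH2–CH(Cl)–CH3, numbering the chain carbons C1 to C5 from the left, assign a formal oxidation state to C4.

0

C4 has one bond to C (0), one bond to C (0), one bond to Cl (+1), one bond to H (-1).
Oxidation state = 0 + 0 + 1 − 1 = 0.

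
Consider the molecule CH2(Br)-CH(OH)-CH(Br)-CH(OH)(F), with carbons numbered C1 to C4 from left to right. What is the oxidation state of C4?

Count +1 for every bond to an atom more electronegative than carbon and −1 for every bond to one less electronegative; C–C bonds are 0.
C4 has one bond to C (0), one bond to H (-1), one bond to O (+1), one bond to F (+1).
Oxidation state = 0 − 1 + 1 + 1 = +1.

+1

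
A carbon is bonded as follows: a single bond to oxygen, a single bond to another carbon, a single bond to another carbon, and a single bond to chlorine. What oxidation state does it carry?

+2

The carbon has one bond to C (0), one bond to C (0), one bond to O (+1), one bond to Cl (+1).
Oxidation state = 0 + 0 + 1 + 1 = +2.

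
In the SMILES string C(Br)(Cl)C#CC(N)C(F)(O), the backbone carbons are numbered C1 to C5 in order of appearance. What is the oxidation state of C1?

Count +1 for every bond to an atom more electronegative than carbon and −1 for every bond to one less electronegative; C–C bonds are 0.
C1 has one bond to C (0), one bond to Br (+1), one bond to Cl (+1), one bond to H (-1).
Oxidation state = 0 + 1 + 1 − 1 = +1.

+1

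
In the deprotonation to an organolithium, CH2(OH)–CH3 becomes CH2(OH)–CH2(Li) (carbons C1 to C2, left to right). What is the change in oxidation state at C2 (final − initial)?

Before: C2 has 1 bond to C, 3 bonds to H → oxidation state -3.
After: C2 has 1 bond to C, 2 bonds to H, 1 bond to Li → oxidation state -3.
Δ = -3 − (-3) = 0, so no net redox change at C2.

0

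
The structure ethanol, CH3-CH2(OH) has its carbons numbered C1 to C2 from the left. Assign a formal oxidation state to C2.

-1

Each bond to a more electronegative atom (O, N, halogen) counts +1, each bond to a less electronegative atom (H, metal, B, Si) counts −1, and each C–C bond counts 0.
C2 has one bond to H (-1), one bond to H (-1), one bond to O (+1), one bond to C (0).
Oxidation state = -1 − 1 + 1 + 0 = -1.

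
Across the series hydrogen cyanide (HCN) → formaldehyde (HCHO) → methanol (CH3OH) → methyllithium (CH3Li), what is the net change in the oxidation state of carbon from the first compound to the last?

-6

Carbon oxidation states along the series — hydrogen cyanide: +2, formaldehyde: 0, methanol: -2, methyllithium: -4.
Net change = -4 − (+2) = -6.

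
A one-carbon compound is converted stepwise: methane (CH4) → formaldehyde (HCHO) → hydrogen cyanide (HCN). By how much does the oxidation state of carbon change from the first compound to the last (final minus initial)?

Carbon oxidation states along the series — methane: -4, formaldehyde: 0, hydrogen cyanide: +2.
Net change = +2 − (-4) = +6.

+6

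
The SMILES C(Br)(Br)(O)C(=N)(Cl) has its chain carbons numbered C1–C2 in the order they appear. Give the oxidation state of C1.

Bonds to more-electronegative neighbours contribute +1 each, bonds to H or metals contribute −1 each, and C–C bonds contribute 0.
C1 has one bond to C (0), one bond to Br (+1), one bond to Br (+1), one bond to O (+1).
Oxidation state = 0 + 1 + 1 + 1 = +3.

+3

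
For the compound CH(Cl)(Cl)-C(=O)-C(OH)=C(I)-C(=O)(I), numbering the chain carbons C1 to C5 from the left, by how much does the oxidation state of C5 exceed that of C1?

C5: 1C, 2O, 1I → 0 + 2 + 1 = +3
C1: 1C, 1H, 2Cl → 0 − 1 + 2 = +1
Difference: +3 − (+1) = +2.

+2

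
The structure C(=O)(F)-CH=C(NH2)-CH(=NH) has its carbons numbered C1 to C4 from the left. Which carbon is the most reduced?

C2

Count +1 for every bond to an atom more electronegative than carbon and −1 for every bond to one less electronegative; C–C bonds are 0. Tallying each carbon:
C1: 1C, 2O, 1F → 0 + 2 + 1 = +3
C2: 3C, 1H → 0 − 1 = -1
C3: 3C, 1N → 0 + 1 = +1
C4: 1C, 1H, 2N → 0 − 1 + 2 = +1
The most reduced carbon is C2 at -1.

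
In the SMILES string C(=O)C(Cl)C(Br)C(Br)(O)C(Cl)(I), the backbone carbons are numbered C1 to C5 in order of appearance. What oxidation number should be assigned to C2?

0

C2 has one bond to C (0), one bond to C (0), one bond to Cl (+1), one bond to H (-1).
Oxidation state = 0 + 0 + 1 − 1 = 0.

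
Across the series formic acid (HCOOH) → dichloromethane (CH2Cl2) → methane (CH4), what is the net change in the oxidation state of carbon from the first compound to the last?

-6

Carbon oxidation states along the series — formic acid: +2, dichloromethane: 0, methane: -4.
Net change = -4 − (+2) = -6.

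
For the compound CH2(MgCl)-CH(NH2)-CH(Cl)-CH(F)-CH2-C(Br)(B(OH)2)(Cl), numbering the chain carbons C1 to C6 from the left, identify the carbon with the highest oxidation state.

Assign +1 per bond to O/N/halogen, −1 per bond to H or an electropositive element, and 0 per bond to carbon. Tallying each carbon:
C1: 1C, 2H, 1Mg → 0 − 2 − 1 = -3
C2: 2C, 1H, 1N → 0 − 1 + 1 = 0
C3: 2C, 1H, 1Cl → 0 − 1 + 1 = 0
C4: 2C, 1H, 1F → 0 − 1 + 1 = 0
C5: 2C, 2H → 0 − 2 = -2
C6: 1C, 1Cl, 1Br, 1B → 0 + 1 + 1 − 1 = +1
The most oxidised carbon is C6 at +1.

C6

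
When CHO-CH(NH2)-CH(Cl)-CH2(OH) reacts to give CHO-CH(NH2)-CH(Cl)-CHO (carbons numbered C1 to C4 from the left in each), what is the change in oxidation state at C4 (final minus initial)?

+2

Before: C4 has 1 bond to C, 2 bonds to H, 1 bond to O → oxidation state -1.
After: C4 has 1 bond to C, 1 bond to H, 2 bonds to O → oxidation state +1.
Δ = +1 − (-1) = +2, so this is an oxidation at C4.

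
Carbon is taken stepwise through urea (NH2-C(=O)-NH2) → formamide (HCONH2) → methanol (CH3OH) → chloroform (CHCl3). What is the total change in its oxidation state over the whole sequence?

-2

Carbon oxidation states along the series — urea: +4, formamide: +2, methanol: -2, chloroform: +2.
Net change = +2 − (+4) = -2.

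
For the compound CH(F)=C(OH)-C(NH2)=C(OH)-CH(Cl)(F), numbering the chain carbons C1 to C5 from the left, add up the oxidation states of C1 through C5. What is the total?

+4

Assign +1 per bond to O/N/halogen, −1 per bond to H or an electropositive element, and 0 per bond to carbon. Tallying each carbon:
C1: 2C, 1H, 1F → 0 − 1 + 1 = 0
C2: 3C, 1O → 0 + 1 = +1
C3: 3C, 1N → 0 + 1 = +1
C4: 3C, 1O → 0 + 1 = +1
C5: 1C, 1H, 1F, 1Cl → 0 − 1 + 1 + 1 = +1
Sum = 0 + 1 + 1 + 1 + 1 = +4.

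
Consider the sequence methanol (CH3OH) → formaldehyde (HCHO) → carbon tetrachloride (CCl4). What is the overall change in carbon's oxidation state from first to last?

Carbon oxidation states along the series — methanol: -2, formaldehyde: 0, carbon tetrachloride: +4.
Net change = +4 − (-2) = +6.

+6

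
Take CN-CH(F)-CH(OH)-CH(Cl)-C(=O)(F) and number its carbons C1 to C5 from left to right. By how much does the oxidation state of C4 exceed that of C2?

0

C4: 2C, 1H, 1Cl → 0 − 1 + 1 = 0
C2: 2C, 1H, 1F → 0 − 1 + 1 = 0
Difference: 0 − (0) = 0.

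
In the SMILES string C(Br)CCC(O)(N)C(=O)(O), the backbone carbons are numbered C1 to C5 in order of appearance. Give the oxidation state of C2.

-2

C2 has one bond to C (0), one bond to C (0), one bond to H (-1), one bond to H (-1).
Oxidation state = 0 + 0 − 1 − 1 = -2.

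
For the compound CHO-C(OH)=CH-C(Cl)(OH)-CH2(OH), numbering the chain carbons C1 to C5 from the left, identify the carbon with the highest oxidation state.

Tallying each carbon's bonds:
C1: 1C, 1H, 2O → 0 − 1 + 2 = +1
C2: 3C, 1O → 0 + 1 = +1
C3: 3C, 1H → 0 − 1 = -1
C4: 2C, 1O, 1Cl → 0 + 1 + 1 = +2
C5: 1C, 2H, 1O → 0 − 2 + 1 = -1
The most oxidised carbon is C4 at +2.

C4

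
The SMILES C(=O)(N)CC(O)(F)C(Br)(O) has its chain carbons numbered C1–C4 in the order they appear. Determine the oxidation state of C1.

Bonds to more-electronegative neighbours contribute +1 each, bonds to H or metals contribute −1 each, and C–C bonds contribute 0.
C1 has one bond to C (0), a double bond to O (2×+1 = +2), one bond to N (+1).
Oxidation state = 0 + 2 + 1 = +3.

+3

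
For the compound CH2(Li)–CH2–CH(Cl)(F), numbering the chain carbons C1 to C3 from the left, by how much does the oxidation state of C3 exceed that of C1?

C3: 1C, 1H, 1F, 1Cl → 0 − 1 + 1 + 1 = +1
C1: 1C, 2H, 1Li → 0 − 2 − 1 = -3
Difference: +1 − (-3) = +4.

+4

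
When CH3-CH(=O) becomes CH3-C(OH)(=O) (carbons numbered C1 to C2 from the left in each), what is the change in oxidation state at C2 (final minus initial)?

Before: C2 has 1 bond to C, 1 bond to H, 2 bonds to O → oxidation state +1.
After: C2 has 1 bond to C, 3 bonds to O → oxidation state +3.
Δ = +3 − (+1) = +2, so this is an oxidation at C2.

+2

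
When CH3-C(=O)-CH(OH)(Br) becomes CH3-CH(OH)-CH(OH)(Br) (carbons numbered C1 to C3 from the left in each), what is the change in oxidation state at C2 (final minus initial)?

Before: C2 has 2 bonds to C, 2 bonds to O → oxidation state +2.
After: C2 has 2 bonds to C, 1 bond to H, 1 bond to O → oxidation state 0.
Δ = 0 − (+2) = -2, so this is a reduction at C2.

-2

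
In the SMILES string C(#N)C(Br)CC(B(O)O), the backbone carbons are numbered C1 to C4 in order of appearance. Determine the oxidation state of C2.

Each bond to a more electronegative atom (O, N, halogen) counts +1, each bond to a less electronegative atom (H, metal, B, Si) counts −1, and each C–C bond counts 0.
C2 has one bond to C (0), one bond to C (0), one bond to Br (+1), one bond to H (-1).
Oxidation state = 0 + 0 + 1 − 1 = 0.

0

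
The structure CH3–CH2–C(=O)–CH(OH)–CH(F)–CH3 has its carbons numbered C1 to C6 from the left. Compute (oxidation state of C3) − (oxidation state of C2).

C3: 2C, 2O → 0 + 2 = +2
C2: 2C, 2H → 0 − 2 = -2
Difference: +2 − (-2) = +4.

+4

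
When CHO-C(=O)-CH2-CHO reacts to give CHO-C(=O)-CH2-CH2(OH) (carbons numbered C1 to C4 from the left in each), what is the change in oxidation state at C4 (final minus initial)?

Before: C4 has 1 bond to C, 1 bond to H, 2 bonds to O → oxidation state +1.
After: C4 has 1 bond to C, 2 bonds to H, 1 bond to O → oxidation state -1.
Δ = -1 − (+1) = -2, so this is a reduction at C4.

-2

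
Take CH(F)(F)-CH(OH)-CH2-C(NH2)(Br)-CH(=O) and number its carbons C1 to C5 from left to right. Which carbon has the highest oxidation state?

Assign +1 per bond to O/N/halogen, −1 per bond to H or an electropositive element, and 0 per bond to carbon. Tallying each carbon:
C1: 1C, 1H, 2F → 0 − 1 + 2 = +1
C2: 2C, 1H, 1O → 0 − 1 + 1 = 0
C3: 2C, 2H → 0 − 2 = -2
C4: 2C, 1N, 1Br → 0 + 1 + 1 = +2
C5: 1C, 1H, 2O → 0 − 1 + 2 = +1
The most oxidised carbon is C4 at +2.

C4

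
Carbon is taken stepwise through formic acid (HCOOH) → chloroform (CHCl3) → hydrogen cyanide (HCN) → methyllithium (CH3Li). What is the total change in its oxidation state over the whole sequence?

-6

Carbon oxidation states along the series — formic acid: +2, chloroform: +2, hydrogen cyanide: +2, methyllithium: -4.
Net change = -4 − (+2) = -6.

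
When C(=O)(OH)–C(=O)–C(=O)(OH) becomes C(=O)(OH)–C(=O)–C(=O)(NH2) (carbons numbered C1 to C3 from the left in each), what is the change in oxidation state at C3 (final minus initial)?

Before: C3 has 1 bond to C, 3 bonds to O → oxidation state +3.
After: C3 has 1 bond to C, 2 bonds to O, 1 bond to N → oxidation state +3.
Δ = +3 − (+3) = 0, so no net redox change at C3.

0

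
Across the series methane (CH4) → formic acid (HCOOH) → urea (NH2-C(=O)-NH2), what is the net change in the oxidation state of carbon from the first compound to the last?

Carbon oxidation states along the series — methane: -4, formic acid: +2, urea: +4.
Net change = +4 − (-4) = +8.

+8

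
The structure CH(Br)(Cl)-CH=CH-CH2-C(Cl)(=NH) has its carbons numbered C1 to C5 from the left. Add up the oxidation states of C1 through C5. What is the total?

Bonds to more-electronegative neighbours contribute +1 each, bonds to H or metals contribute −1 each, and C–C bonds contribute 0. Tallying each carbon:
C1: 1C, 1H, 1Cl, 1Br → 0 − 1 + 1 + 1 = +1
C2: 3C, 1H → 0 − 1 = -1
C3: 3C, 1H → 0 − 1 = -1
C4: 2C, 2H → 0 − 2 = -2
C5: 1C, 2N, 1Cl → 0 + 2 + 1 = +3
Sum = +1 − 1 − 1 − 2 + 3 = 0.

0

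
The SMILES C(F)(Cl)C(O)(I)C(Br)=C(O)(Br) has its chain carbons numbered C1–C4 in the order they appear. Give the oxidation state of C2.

C2 has one bond to C (0), one bond to C (0), one bond to O (+1), one bond to I (+1).
Oxidation state = 0 + 0 + 1 + 1 = +2.

+2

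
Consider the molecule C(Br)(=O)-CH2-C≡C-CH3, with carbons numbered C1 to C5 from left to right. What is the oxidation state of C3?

C3 has one bond to C (0), a triple bond to C (3×0 = 0).
Oxidation state = 0 + 0 = 0.

0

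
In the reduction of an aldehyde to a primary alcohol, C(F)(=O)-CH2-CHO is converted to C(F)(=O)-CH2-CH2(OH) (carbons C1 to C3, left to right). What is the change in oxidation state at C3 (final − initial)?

Before: C3 has 1 bond to C, 1 bond to H, 2 bonds to O → oxidation state +1.
After: C3 has 1 bond to C, 2 bonds to H, 1 bond to O → oxidation state -1.
Δ = -1 − (+1) = -2, so this is a reduction at C3.

-2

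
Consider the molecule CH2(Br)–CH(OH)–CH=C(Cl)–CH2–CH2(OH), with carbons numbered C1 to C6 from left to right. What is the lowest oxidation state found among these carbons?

Tallying each carbon's bonds:
C1: 1C, 2H, 1Br → 0 − 2 + 1 = -1
C2: 2C, 1H, 1O → 0 − 1 + 1 = 0
C3: 3C, 1H → 0 − 1 = -1
C4: 3C, 1Cl → 0 + 1 = +1
C5: 2C, 2H → 0 − 2 = -2
C6: 1C, 2H, 1O → 0 − 2 + 1 = -1
The lowest value is -2.

-2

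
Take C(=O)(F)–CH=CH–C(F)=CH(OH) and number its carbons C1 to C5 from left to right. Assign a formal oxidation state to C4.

C4 has one bond to C (0), a double bond to C (2×0 = 0), one bond to F (+1).
Oxidation state = 0 + 0 + 1 = +1.

+1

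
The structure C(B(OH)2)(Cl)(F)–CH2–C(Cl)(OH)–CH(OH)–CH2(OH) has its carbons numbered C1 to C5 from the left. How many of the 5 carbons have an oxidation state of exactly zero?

Each bond to a more electronegative atom (O, N, halogen) counts +1, each bond to a less electronegative atom (H, metal, B, Si) counts −1, and each C–C bond counts 0. Tallying each carbon:
C1: 1C, 1F, 1Cl, 1B → 0 + 1 + 1 − 1 = +1
C2: 2C, 2H → 0 − 2 = -2
C3: 2C, 1O, 1Cl → 0 + 1 + 1 = +2
C4: 2C, 1H, 1O → 0 − 1 + 1 = 0
C5: 1C, 2H, 1O → 0 − 2 + 1 = -1
1 carbon (C4) meets the condition.

1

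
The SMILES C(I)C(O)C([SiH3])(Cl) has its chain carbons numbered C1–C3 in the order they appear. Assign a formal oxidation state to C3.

-1

C3 has one bond to C (0), one bond to Si (-1), one bond to Cl (+1), one bond to H (-1).
Oxidation state = 0 − 1 + 1 − 1 = -1.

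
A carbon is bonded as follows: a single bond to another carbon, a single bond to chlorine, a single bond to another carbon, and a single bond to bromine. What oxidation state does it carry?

+2

Count +1 for every bond to an atom more electronegative than carbon and −1 for every bond to one less electronegative; C–C bonds are 0.
The carbon has one bond to C (0), one bond to C (0), one bond to Cl (+1), one bond to Br (+1).
Oxidation state = 0 + 0 + 1 + 1 = +2.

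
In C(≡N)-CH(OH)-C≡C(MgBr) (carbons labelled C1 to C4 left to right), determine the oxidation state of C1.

+3

Bonds to more-electronegative neighbours contribute +1 each, bonds to H or metals contribute −1 each, and C–C bonds contribute 0.
C1 has one bond to C (0), a triple bond to N (3×+1 = +3).
Oxidation state = 0 + 3 = +3.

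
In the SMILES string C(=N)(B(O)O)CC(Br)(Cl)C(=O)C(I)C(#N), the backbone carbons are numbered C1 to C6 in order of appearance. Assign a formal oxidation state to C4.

Bonds to more-electronegative neighbours contribute +1 each, bonds to H or metals contribute −1 each, and C–C bonds contribute 0.
C4 has one bond to C (0), one bond to C (0), a double bond to O (2×+1 = +2).
Oxidation state = 0 + 0 + 2 = +2.

+2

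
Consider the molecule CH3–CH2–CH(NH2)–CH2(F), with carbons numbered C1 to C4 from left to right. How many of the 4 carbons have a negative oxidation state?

Tallying each carbon's bonds:
C1: 1C, 3H → 0 − 3 = -3
C2: 2C, 2H → 0 − 2 = -2
C3: 2C, 1H, 1N → 0 − 1 + 1 = 0
C4: 1C, 2H, 1F → 0 − 2 + 1 = -1
3 carbons (C1, C2, C4) meet the condition.

3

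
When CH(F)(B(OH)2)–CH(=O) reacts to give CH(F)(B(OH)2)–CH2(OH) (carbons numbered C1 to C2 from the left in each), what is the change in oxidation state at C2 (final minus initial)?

-2

Before: C2 has 1 bond to C, 1 bond to H, 2 bonds to O → oxidation state +1.
After: C2 has 1 bond to C, 2 bonds to H, 1 bond to O → oxidation state -1.
Δ = -1 − (+1) = -2, so this is a reduction at C2.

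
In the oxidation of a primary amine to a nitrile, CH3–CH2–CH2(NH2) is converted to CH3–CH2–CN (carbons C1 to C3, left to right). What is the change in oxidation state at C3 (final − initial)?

Before: C3 has 1 bond to C, 2 bonds to H, 1 bond to N → oxidation state -1.
After: C3 has 1 bond to C, 3 bonds to N → oxidation state +3.
Δ = +3 − (-1) = +4, so this is an oxidation at C3.

+4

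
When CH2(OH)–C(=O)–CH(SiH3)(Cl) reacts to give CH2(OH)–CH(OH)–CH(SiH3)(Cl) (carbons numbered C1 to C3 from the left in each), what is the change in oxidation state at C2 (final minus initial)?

Before: C2 has 2 bonds to C, 2 bonds to O → oxidation state +2.
After: C2 has 2 bonds to C, 1 bond to H, 1 bond to O → oxidation state 0.
Δ = 0 − (+2) = -2, so this is a reduction at C2.

-2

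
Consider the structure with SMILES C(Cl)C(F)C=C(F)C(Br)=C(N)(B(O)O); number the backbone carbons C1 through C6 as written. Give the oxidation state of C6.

C6 has a double bond to C (2×0 = 0), one bond to N (+1), one bond to B (-1).
Oxidation state = 0 + 1 − 1 = 0.

0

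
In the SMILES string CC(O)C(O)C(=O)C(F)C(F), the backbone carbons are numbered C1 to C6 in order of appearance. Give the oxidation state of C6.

C6 has one bond to C (0), one bond to H (-1), one bond to H (-1), one bond to F (+1).
Oxidation state = 0 − 1 − 1 + 1 = -1.

-1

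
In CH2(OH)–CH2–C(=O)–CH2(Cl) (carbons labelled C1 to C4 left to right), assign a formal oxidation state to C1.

-1

C1 has one bond to C (0), one bond to H (-1), one bond to H (-1), one bond to O (+1).
Oxidation state = 0 − 1 − 1 + 1 = -1.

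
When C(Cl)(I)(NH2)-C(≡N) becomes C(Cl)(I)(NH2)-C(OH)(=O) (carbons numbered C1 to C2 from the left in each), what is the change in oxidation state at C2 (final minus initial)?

0

Before: C2 has 1 bond to C, 3 bonds to N → oxidation state +3.
After: C2 has 1 bond to C, 3 bonds to O → oxidation state +3.
Δ = +3 − (+3) = 0, so no net redox change at C2.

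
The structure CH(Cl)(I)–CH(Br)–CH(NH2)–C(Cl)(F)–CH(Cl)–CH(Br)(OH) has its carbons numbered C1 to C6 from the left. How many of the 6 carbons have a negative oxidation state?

Count +1 for every bond to an atom more electronegative than carbon and −1 for every bond to one less electronegative; C–C bonds are 0. Tallying each carbon:
C1: 1C, 1H, 1Cl, 1I → 0 − 1 + 1 + 1 = +1
C2: 2C, 1H, 1Br → 0 − 1 + 1 = 0
C3: 2C, 1H, 1N → 0 − 1 + 1 = 0
C4: 2C, 1F, 1Cl → 0 + 1 + 1 = +2
C5: 2C, 1H, 1Cl → 0 − 1 + 1 = 0
C6: 1C, 1H, 1O, 1Br → 0 − 1 + 1 + 1 = +1
0 carbons meet the condition.

0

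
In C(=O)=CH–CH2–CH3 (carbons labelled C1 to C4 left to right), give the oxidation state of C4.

Bonds to more-electronegative neighbours contribute +1 each, bonds to H or metals contribute −1 each, and C–C bonds contribute 0.
C4 has one bond to C (0), one bond to H (-1), one bond to H (-1), one bond to H (-1).
Oxidation state = 0 − 1 − 1 − 1 = -3.

-3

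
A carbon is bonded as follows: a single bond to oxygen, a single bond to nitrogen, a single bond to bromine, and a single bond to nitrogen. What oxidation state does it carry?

The carbon has one bond to N (+1), one bond to Br (+1), one bond to O (+1), one bond to N (+1).
Oxidation state = +1 + 1 + 1 + 1 = +4.

+4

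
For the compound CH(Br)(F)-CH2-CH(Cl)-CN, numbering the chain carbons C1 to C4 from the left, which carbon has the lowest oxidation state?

C2

Bonds to more-electronegative neighbours contribute +1 each, bonds to H or metals contribute −1 each, and C–C bonds contribute 0. Tallying each carbon:
C1: 1C, 1H, 1F, 1Br → 0 − 1 + 1 + 1 = +1
C2: 2C, 2H → 0 − 2 = -2
C3: 2C, 1H, 1Cl → 0 − 1 + 1 = 0
C4: 1C, 3N → 0 + 3 = +3
The most reduced carbon is C2 at -2.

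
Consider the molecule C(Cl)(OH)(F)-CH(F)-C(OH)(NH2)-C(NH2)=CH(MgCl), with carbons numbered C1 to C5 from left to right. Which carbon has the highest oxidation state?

Count +1 for every bond to an atom more electronegative than carbon and −1 for every bond to one less electronegative; C–C bonds are 0. Tallying each carbon:
C1: 1C, 1O, 1F, 1Cl → 0 + 1 + 1 + 1 = +3
C2: 2C, 1H, 1F → 0 − 1 + 1 = 0
C3: 2C, 1O, 1N → 0 + 1 + 1 = +2
C4: 3C, 1N → 0 + 1 = +1
C5: 2C, 1H, 1Mg → 0 − 1 − 1 = -2
The most oxidised carbon is C1 at +3.

C1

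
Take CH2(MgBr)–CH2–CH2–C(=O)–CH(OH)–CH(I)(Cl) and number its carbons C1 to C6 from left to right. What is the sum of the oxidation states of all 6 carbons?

Tallying each carbon's bonds:
C1: 1C, 2H, 1Mg → 0 − 2 − 1 = -3
C2: 2C, 2H → 0 − 2 = -2
C3: 2C, 2H → 0 − 2 = -2
C4: 2C, 2O → 0 + 2 = +2
C5: 2C, 1H, 1O → 0 − 1 + 1 = 0
C6: 1C, 1H, 1Cl, 1I → 0 − 1 + 1 + 1 = +1
Sum = -3 − 2 − 2 + 2 + 0 + 1 = -4.

-4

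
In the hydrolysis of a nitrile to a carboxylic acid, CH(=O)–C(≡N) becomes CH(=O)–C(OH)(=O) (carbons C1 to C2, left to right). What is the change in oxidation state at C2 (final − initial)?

Before: C2 has 1 bond to C, 3 bonds to N → oxidation state +3.
After: C2 has 1 bond to C, 3 bonds to O → oxidation state +3.
Δ = +3 − (+3) = 0, so no net redox change at C2.

0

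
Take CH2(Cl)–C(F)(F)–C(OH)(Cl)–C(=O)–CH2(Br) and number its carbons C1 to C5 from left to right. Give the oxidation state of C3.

Count +1 for every bond to an atom more electronegative than carbon and −1 for every bond to one less electronegative; C–C bonds are 0.
C3 has one bond to C (0), one bond to C (0), one bond to O (+1), one bond to Cl (+1).
Oxidation state = 0 + 0 + 1 + 1 = +2.

+2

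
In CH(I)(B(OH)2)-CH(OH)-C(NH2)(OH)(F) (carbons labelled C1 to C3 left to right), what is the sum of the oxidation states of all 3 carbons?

Bonds to more-electronegative neighbours contribute +1 each, bonds to H or metals contribute −1 each, and C–C bonds contribute 0. Tallying each carbon:
C1: 1C, 1H, 1I, 1B → 0 − 1 + 1 − 1 = -1
C2: 2C, 1H, 1O → 0 − 1 + 1 = 0
C3: 1C, 1O, 1N, 1F → 0 + 1 + 1 + 1 = +3
Sum = -1 + 0 + 3 = +2.

+2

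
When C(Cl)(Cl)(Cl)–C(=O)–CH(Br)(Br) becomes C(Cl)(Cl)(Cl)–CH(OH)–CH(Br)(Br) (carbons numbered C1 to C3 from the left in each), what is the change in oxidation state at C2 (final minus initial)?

Before: C2 has 2 bonds to C, 2 bonds to O → oxidation state +2.
After: C2 has 2 bonds to C, 1 bond to H, 1 bond to O → oxidation state 0.
Δ = 0 − (+2) = -2, so this is a reduction at C2.

-2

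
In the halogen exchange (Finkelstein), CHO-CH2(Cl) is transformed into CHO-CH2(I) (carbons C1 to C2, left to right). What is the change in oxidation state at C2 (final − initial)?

0

Before: C2 has 1 bond to C, 2 bonds to H, 1 bond to Cl → oxidation state -1.
After: C2 has 1 bond to C, 2 bonds to H, 1 bond to I → oxidation state -1.
Δ = -1 − (-1) = 0, so no net redox change at C2.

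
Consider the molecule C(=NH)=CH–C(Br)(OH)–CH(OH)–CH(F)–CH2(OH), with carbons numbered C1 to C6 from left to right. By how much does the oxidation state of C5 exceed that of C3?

C5: 2C, 1H, 1F → 0 − 1 + 1 = 0
C3: 2C, 1O, 1Br → 0 + 1 + 1 = +2
Difference: 0 − (+2) = -2.

-2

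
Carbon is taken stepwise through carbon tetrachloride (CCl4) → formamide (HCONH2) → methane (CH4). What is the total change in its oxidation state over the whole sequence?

Carbon oxidation states along the series — carbon tetrachloride: +4, formamide: +2, methane: -4.
Net change = -4 − (+4) = -8.

-8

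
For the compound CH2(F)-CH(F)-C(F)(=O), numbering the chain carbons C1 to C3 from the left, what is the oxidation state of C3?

C3 has one bond to C (0), one bond to F (+1), a double bond to O (2×+1 = +2).
Oxidation state = 0 + 1 + 2 = +3.

+3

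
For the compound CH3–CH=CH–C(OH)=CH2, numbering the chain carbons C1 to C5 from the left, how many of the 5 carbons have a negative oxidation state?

Tallying each carbon's bonds:
C1: 1C, 3H → 0 − 3 = -3
C2: 3C, 1H → 0 − 1 = -1
C3: 3C, 1H → 0 − 1 = -1
C4: 3C, 1O → 0 + 1 = +1
C5: 2C, 2H → 0 − 2 = -2
4 carbons (C1, C2, C3, C5) meet the condition.

4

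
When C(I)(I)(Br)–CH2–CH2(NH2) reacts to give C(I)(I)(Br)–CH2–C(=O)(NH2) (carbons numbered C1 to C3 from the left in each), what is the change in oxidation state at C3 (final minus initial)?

+4

Before: C3 has 1 bond to C, 2 bonds to H, 1 bond to N → oxidation state -1.
After: C3 has 1 bond to C, 2 bonds to O, 1 bond to N → oxidation state +3.
Δ = +3 − (-1) = +4, so this is an oxidation at C3.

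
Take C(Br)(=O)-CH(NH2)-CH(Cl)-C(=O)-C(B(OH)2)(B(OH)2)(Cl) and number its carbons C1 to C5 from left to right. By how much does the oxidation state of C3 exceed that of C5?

+1

C3: 2C, 1H, 1Cl → 0 − 1 + 1 = 0
C5: 1C, 1Cl, 2B → 0 + 1 − 2 = -1
Difference: 0 − (-1) = +1.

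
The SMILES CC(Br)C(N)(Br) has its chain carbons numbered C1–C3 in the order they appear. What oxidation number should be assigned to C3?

+1

C3 has one bond to C (0), one bond to H (-1), one bond to N (+1), one bond to Br (+1).
Oxidation state = 0 − 1 + 1 + 1 = +1.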